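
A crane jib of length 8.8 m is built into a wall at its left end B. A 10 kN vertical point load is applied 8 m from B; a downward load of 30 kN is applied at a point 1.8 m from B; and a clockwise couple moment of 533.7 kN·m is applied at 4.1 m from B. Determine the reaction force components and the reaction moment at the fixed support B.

B_x = 0, B_y = 40.00 kN, M_B = 667.7 kN·m

ΣF_x = 0: B_x = 0.
ΣF_y = 0: B_y − 10 − 30 = 0 → B_y = 40.00 kN.
ΣM about B: M_B − 10·8 − 30·1.8 − 533.7 = 0 → M_B = 667.7 kN·m.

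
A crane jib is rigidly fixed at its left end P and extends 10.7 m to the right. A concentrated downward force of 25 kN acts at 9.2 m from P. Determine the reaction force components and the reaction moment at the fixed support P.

ΣF_x = 0: P_x = 0.
ΣF_y = 0: P_y − 25 = 0 → P_y = 25.00 kN.
ΣM about P: M_P − 25·9.2 = 0 → M_P = 230.0 kN·m.

P_x = 0, P_y = 25.00 kN, M_P = 230.0 kN·m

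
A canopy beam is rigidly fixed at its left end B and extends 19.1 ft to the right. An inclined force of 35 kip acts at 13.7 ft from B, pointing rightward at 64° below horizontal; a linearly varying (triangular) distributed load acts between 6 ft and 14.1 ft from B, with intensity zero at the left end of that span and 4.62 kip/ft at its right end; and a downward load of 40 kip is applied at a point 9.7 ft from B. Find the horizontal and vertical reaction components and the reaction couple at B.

Resultant of the triangular load: ½ × 4.62 × 8.1 = 18.711 kip, acting at 11.4 ft from B (one-third of the span from the peak).
ΣF_x = 0: B_x + 35·cos64° = 0 → B_x = -15.34 kip.
ΣF_y = 0: B_y − 35·sin64° − ½·4.62·8.1 − 40 = 0 → B_y = 90.17 kip.
ΣM about B: M_B − 35·sin64°·13.7 − (½·4.62·8.1)·11.4 − 40·9.7 = 0 → M_B = 1032 kip·ft.

B_x = -15.34 kip, B_y = 90.17 kip, M_B = 1032 kip·ft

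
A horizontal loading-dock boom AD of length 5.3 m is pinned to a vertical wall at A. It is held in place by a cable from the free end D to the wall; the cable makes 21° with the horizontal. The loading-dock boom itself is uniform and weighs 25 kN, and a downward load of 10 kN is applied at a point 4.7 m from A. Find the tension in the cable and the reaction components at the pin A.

ΣM about A: T·sin21°·5.3 − 25·2.65 − 10·4.7 = 0 → T = 113.25/(5.3·0.358368) = 59.6256 ≈ 59.63 kN.
ΣF_x = 0: A_x − T·cos21° = 0 → A_x = 59.6256 × 0.93358 = 55.67 kN.
ΣF_y = 0: A_y + T·sin21° − 25 − 10 = 0 → A_y = 35 − 59.6256 × 0.358368 = 13.63 kN.

T = 59.63 kN, A_x = 55.67 kN, A_y = 13.63 kN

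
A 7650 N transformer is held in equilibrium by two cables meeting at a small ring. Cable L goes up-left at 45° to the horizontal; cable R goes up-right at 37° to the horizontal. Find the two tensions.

T_L = 6170 N, T_R = 5463 N

ΣF_x = 0: −T_L·cos45° + T_R·cos37° = 0 → T_R = 0.885394·T_L.
ΣF_y = 0: T_L·sin45° + T_R·sin37° = 7650.
Substitute: T_L·(0.707107 + 0.885394·0.601815) = 7650 → T_L = 6169.6 ≈ 6170 N.
Then T_R = 0.885394 × 6169.6 = 5463 N.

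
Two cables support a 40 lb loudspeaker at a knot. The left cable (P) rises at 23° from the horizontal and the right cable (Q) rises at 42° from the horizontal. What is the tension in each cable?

ΣF_x = 0: −T_P·cos23° + T_Q·cos42° = 0 → T_Q = 1.23866·T_P.
ΣF_y = 0: T_P·sin23° + T_Q·sin42° = 40.
Substitute: T_P·(0.390731 + 1.23866·0.669131) = 40 → T_P = 32.7988 ≈ 32.80 lb.
Then T_Q = 1.23866 × 32.7988 = 40.63 lb.

T_P = 32.80 lb, T_Q = 40.63 lb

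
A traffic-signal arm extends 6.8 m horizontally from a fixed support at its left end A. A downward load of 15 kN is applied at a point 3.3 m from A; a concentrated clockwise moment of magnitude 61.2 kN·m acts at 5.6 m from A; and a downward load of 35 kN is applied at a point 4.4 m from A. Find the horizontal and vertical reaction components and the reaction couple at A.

ΣF_x = 0: A_x = 0.
ΣF_y = 0: A_y − 15 − 35 = 0 → A_y = 50.00 kN.
ΣM about A: M_A − 15·3.3 − 61.2 − 35·4.4 = 0 → M_A = 264.7 kN·m.

A_x = 0, A_y = 50.00 kN, M_A = 264.7 kN·m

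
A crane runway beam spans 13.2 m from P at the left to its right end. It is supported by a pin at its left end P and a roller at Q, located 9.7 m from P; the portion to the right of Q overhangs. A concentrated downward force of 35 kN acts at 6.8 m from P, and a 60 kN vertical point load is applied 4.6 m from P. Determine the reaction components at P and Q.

Taking moments about P: Q_y·9.7 − 35·6.8 − 60·4.6 = 0 → Q_y = 514/9.7 = 52.9897 ≈ 52.99 kN.
ΣF_y = 0: P_y + 52.9897 − 35 − 60 = 0 → P_y = 42.01 kN.
ΣF_x = 0: no horizontal applied forces, so P_x = 0.

P_x = 0, P_y = 42.01 kN, Q_y = 52.99 kN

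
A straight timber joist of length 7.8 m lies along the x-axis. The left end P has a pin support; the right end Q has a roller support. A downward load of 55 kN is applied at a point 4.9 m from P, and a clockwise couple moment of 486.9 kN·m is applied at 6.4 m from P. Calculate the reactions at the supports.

P_x = 0, P_y = -41.97 kN, Q_y = 96.97 kN

ΣM about P: Q_y·7.8 − 55·4.9 − 486.9 = 0 → Q_y = 756.4/7.8 = 96.9744 ≈ 96.97 kN.
ΣF_y = 0: P_y + 96.9744 − 55 = 0 → P_y = -41.97 kN.
ΣF_x = 0: no horizontal applied forces, so P_x = 0.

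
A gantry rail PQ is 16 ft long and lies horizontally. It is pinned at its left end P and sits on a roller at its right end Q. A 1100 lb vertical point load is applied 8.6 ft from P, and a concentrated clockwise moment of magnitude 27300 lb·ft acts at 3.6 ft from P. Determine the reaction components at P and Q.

ΣM about P: Q_y·16 − 1100·8.6 − 27300 = 0 → Q_y = 36760/16 = 2297.5 ≈ 2298 lb.
ΣF_y = 0: P_y + 2297.5 − 1100 = 0 → P_y = -1198 lb.
ΣF_x = 0: no horizontal applied forces, so P_x = 0.

P_x = 0, P_y = -1198 lb, Q_y = 2298 lb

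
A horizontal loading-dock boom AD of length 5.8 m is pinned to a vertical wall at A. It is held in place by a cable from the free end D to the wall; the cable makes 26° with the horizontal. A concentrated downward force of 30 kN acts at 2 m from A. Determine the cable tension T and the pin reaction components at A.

ΣM about A: T·sin26°·5.8 − 30·2 = 0 → T = 60/(5.8·0.438371) = 23.5983 ≈ 23.60 kN.
ΣF_x = 0: A_x − T·cos26° = 0 → A_x = 23.5983 × 0.898794 = 21.21 kN.
ΣF_y = 0: A_y + T·sin26° − 30 = 0 → A_y = 30 − 23.5983 × 0.438371 = 19.66 kN.

T = 23.60 kN, A_x = 21.21 kN, A_y = 19.66 kN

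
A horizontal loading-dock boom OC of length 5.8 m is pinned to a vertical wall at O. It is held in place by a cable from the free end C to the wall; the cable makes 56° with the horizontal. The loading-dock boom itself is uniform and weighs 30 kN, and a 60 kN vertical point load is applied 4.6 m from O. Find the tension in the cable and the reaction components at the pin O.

ΣM about O: T·sin56°·5.8 − 30·2.9 − 60·4.6 = 0 → T = 363/(5.8·0.829038) = 75.4926 ≈ 75.49 kN.
ΣF_x = 0: O_x − T·cos56° = 0 → O_x = 75.4926 × 0.559193 = 42.21 kN.
ΣF_y = 0: O_y + T·sin56° − 30 − 60 = 0 → O_y = 90 − 75.4926 × 0.829038 = 27.41 kN.

T = 75.49 kN, O_x = 42.21 kN, O_y = 27.41 kN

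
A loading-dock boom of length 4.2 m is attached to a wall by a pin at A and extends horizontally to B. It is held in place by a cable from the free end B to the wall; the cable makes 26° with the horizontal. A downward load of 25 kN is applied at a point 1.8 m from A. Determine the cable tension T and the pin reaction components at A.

ΣM about A: T·sin26°·4.2 − 25·1.8 = 0 → T = 45/(4.2·0.438371) = 24.4411 ≈ 24.44 kN.
ΣF_x = 0: A_x − T·cos26° = 0 → A_x = 24.4411 × 0.898794 = 21.97 kN.
ΣF_y = 0: A_y + T·sin26° − 25 = 0 → A_y = 25 − 24.4411 × 0.438371 = 14.29 kN.

T = 24.44 kN, A_x = 21.97 kN, A_y = 14.29 kN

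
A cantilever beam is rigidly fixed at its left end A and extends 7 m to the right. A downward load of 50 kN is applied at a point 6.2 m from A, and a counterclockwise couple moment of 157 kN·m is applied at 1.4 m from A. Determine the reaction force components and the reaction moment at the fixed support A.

A_x = 0, A_y = 50.00 kN, M_A = 153.0 kN·m

ΣF_x = 0: A_x = 0.
ΣF_y = 0: A_y − 50 = 0 → A_y = 50.00 kN.
ΣM about A: M_A − 50·6.2 + 157 = 0 → M_A = 153.0 kN·m.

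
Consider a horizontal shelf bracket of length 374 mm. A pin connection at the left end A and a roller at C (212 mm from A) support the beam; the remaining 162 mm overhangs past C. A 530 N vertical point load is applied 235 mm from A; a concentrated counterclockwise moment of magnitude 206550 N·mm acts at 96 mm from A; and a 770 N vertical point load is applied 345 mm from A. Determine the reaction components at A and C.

Taking moments about A: C_y·212 − 530·235 + 206550 − 770·345 = 0 → C_y = 183650/212 = 866.274 ≈ 866.3 N.
ΣF_y = 0: A_y + 866.274 − 530 − 770 = 0 → A_y = 433.7 N.
ΣF_x = 0: no horizontal applied forces, so A_x = 0.

A_x = 0, A_y = 433.7 N, C_y = 866.3 N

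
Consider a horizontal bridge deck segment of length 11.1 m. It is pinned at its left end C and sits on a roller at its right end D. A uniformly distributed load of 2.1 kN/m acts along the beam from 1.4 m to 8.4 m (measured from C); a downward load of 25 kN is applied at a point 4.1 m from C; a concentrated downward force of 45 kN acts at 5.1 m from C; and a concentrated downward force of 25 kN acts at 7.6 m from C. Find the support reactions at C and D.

C_x = 0, C_y = 56.18 kN, D_y = 53.52 kN

Resultant of the distributed load: 2.1 × 7 = 14.7 kN at 4.9 m from C.
Moments about C: D_y·11.1 − (2.1·7)·4.9 − 25·4.1 − 45·5.1 − 25·7.6 = 0 → D_y = 594.03/11.1 = 53.5162 ≈ 53.52 kN.
ΣF_y = 0: C_y + 53.5162 − 2.1·7 − 25 − 45 − 25 = 0 → C_y = 56.18 kN.
ΣF_x = 0: no horizontal applied forces, so C_x = 0.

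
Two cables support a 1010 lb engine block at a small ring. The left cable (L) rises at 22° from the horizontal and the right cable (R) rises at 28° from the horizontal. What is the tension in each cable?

ΣF_x = 0: −T_L·cos22° + T_R·cos28° = 0 → T_R = 1.0501·T_L.
ΣF_y = 0: T_L·sin22° + T_R·sin28° = 1010.
Substitute: T_L·(0.374607 + 1.0501·0.469472) = 1010 → T_L = 1164.13 ≈ 1164 lb.
Then T_R = 1.0501 × 1164.13 = 1222 lb.

T_L = 1164 lb, T_R = 1222 lb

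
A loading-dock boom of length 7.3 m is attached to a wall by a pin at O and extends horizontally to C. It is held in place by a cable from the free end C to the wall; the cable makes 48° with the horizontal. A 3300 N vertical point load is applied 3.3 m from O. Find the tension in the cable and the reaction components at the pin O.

T = 2007 N, O_x = 1343 N, O_y = 1808 N

ΣM about O: T·sin48°·7.3 − 3300·3.3 = 0 → T = 10890/(7.3·0.743145) = 2007.39 ≈ 2007 N.
ΣF_x = 0: O_x − T·cos48° = 0 → O_x = 2007.39 × 0.669131 = 1343 N.
ΣF_y = 0: O_y + T·sin48° − 3300 = 0 → O_y = 3300 − 2007.39 × 0.743145 = 1808 N.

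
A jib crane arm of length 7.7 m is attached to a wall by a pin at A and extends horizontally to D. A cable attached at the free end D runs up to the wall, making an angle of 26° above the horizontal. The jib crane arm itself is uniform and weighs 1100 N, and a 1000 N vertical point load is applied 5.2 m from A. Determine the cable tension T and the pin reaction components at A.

T = 2795 N, A_x = 2512 N, A_y = 874.7 N

ΣM about A: T·sin26°·7.7 − 1100·3.85 − 1000·5.2 = 0 → T = 9435/(7.7·0.438371) = 2795.18 ≈ 2795 N.
ΣF_x = 0: A_x − T·cos26° = 0 → A_x = 2795.18 × 0.898794 = 2512 N.
ΣF_y = 0: A_y + T·sin26° − 1100 − 1000 = 0 → A_y = 2100 − 2795.18 × 0.438371 = 874.7 N.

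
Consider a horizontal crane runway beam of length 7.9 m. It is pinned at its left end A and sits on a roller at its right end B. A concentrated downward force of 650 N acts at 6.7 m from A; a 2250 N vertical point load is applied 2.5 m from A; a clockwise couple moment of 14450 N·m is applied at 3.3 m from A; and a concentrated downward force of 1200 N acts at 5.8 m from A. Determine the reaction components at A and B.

A_x = 0, A_y = 126.6 N, B_y = 3973 N

ΣM about A: B_y·7.9 − 650·6.7 − 2250·2.5 − 14450 − 1200·5.8 = 0 → B_y = 31390/7.9 = 3973.42 ≈ 3973 N.
ΣF_y = 0: A_y + 3973.42 − 650 − 2250 − 1200 = 0 → A_y = 126.6 N.
ΣF_x = 0: no horizontal applied forces, so A_x = 0.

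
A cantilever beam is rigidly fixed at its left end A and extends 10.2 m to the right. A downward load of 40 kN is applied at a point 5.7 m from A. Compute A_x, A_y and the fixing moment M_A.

ΣF_x = 0: A_x = 0.
ΣF_y = 0: A_y − 40 = 0 → A_y = 40.00 kN.
ΣM about A: M_A − 40·5.7 = 0 → M_A = 228.0 kN·m.

A_x = 0, A_y = 40.00 kN, M_A = 228.0 kN·m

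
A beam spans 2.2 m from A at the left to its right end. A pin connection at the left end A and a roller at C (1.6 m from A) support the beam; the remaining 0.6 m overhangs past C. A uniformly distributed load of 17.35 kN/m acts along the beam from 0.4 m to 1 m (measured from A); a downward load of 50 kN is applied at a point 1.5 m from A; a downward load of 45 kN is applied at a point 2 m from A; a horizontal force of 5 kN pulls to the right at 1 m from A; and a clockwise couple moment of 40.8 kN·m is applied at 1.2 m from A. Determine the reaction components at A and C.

Resultant of the distributed load: 17.35 × 0.6 = 10.41 kN at 0.7 m from A.
Moments about A: C_y·1.6 − (17.35·0.6)·0.7 − 50·1.5 − 45·2 − 40.8 = 0 → C_y = 213.087/1.6 = 133.179 ≈ 133.2 kN.
ΣF_y = 0: A_y + 133.179 − 17.35·0.6 − 50 − 45 = 0 → A_y = -27.77 kN.
ΣF_x = 0: A_x + 5 = 0 → A_x = -5.000 kN.

A_x = -5.000 kN, A_y = -27.77 kN, C_y = 133.2 kN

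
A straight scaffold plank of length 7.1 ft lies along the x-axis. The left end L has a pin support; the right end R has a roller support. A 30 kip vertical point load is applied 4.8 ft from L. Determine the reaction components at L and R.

ΣM about L: R_y·7.1 − 30·4.8 = 0 → R_y = 144/7.1 = 20.2817 ≈ 20.28 kip.
ΣF_y = 0: L_y + 20.2817 − 30 = 0 → L_y = 9.718 kip.
ΣF_x = 0: no horizontal applied forces, so L_x = 0.

L_x = 0, L_y = 9.718 kip, R_y = 20.28 kip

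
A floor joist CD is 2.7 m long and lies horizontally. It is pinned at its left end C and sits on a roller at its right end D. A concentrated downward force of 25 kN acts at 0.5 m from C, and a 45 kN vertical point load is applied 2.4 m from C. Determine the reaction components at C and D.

ΣM about C: D_y·2.7 − 25·0.5 − 45·2.4 = 0 → D_y = 120.5/2.7 = 44.6296 ≈ 44.63 kN.
ΣF_y = 0: C_y + 44.6296 − 25 − 45 = 0 → C_y = 25.37 kN.
ΣF_x = 0: no horizontal applied forces, so C_x = 0.

C_x = 0, C_y = 25.37 kN, D_y = 44.63 kN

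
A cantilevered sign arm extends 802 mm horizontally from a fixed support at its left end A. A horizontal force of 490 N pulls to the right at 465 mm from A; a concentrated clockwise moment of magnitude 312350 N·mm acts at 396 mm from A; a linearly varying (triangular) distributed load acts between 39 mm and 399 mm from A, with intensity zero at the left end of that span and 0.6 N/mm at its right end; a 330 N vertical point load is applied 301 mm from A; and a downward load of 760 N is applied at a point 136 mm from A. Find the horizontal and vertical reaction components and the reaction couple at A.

Resultant of the triangular load: ½ × 0.6 × 360 = 108 N, acting at 279 mm from A (one-third of the span from the peak).
ΣF_x = 0: A_x + 490 = 0 → A_x = -490.0 N.
ΣF_y = 0: A_y − ½·0.6·360 − 330 − 760 = 0 → A_y = 1198 N.
ΣM about A: M_A − 312350 − (½·0.6·360)·279 − 330·301 − 760·136 = 0 → M_A = 545200 N·mm.

A_x = -490.0 N, A_y = 1198 N, M_A = 545200 N·mm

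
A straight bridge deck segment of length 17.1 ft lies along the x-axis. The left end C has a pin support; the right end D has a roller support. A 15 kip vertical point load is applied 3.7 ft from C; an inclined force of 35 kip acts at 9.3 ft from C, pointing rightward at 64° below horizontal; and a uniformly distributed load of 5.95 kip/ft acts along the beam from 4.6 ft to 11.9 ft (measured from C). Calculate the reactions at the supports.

C_x = -15.34 kip, C_y = 48.58 kip, D_y = 41.31 kip

Resultant of the distributed load: 5.95 × 7.3 = 43.435 kip at 8.25 ft from C.
Taking moments about C: D_y·17.1 − 15·3.7 − 35·sin64°·9.3 − (5.95·7.3)·8.25 = 0 → D_y = 706.396/17.1 = 41.3097 ≈ 41.31 kip.
ΣF_y = 0: C_y + 41.3097 − 15 − 35·sin64° − 5.95·7.3 = 0 → C_y = 48.58 kip.
ΣF_x = 0: C_x + 35·cos64° = 0 → C_x = -15.34 kip.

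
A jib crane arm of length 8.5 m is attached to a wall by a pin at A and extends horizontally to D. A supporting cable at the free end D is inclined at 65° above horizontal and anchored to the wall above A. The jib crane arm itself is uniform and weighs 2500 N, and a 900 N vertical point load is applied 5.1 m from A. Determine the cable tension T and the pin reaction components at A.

ΣM about A: T·sin65°·8.5 − 2500·4.25 − 900·5.1 = 0 → T = 15215/(8.5·0.906308) = 1975.05 ≈ 1975 N.
ΣF_x = 0: A_x − T·cos65° = 0 → A_x = 1975.05 × 0.422618 = 834.7 N.
ΣF_y = 0: A_y + T·sin65° − 2500 − 900 = 0 → A_y = 3400 − 1975.05 × 0.906308 = 1610 N.

T = 1975 N, A_x = 834.7 N, A_y = 1610 N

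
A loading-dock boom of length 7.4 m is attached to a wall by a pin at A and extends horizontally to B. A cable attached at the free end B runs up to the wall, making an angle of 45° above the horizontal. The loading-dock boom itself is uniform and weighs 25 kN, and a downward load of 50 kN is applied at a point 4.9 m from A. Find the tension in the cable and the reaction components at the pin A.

ΣM about A: T·sin45°·7.4 − 25·3.7 − 50·4.9 = 0 → T = 337.5/(7.4·0.707107) = 64.4996 ≈ 64.50 kN.
ΣF_x = 0: A_x − T·cos45° = 0 → A_x = 64.4996 × 0.707107 = 45.61 kN.
ΣF_y = 0: A_y + T·sin45° − 25 − 50 = 0 → A_y = 75 − 64.4996 × 0.707107 = 29.39 kN.

T = 64.50 kN, A_x = 45.61 kN, A_y = 29.39 kN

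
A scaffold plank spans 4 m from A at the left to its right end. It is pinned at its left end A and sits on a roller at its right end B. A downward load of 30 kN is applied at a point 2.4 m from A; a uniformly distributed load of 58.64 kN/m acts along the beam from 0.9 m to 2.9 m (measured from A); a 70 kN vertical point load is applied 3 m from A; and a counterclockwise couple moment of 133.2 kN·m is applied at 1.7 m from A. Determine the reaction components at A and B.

A_x = 0, A_y = 124.4 kN, B_y = 92.91 kN

Resultant of the distributed load: 58.64 × 2 = 117.28 kN at 1.9 m from A.
ΣM about A: B_y·4 − 30·2.4 − (58.64·2)·1.9 − 70·3 + 133.2 = 0 → B_y = 371.632/4 = 92.908 ≈ 92.91 kN.
ΣF_y = 0: A_y + 92.908 − 30 − 58.64·2 − 70 = 0 → A_y = 124.4 kN.
ΣF_x = 0: no horizontal applied forces, so A_x = 0.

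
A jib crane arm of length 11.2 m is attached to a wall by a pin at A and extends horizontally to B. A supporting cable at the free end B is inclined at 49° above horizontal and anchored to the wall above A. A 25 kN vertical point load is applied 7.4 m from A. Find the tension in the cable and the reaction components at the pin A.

ΣM about A: T·sin49°·11.2 − 25·7.4 = 0 → T = 185/(11.2·0.75471) = 21.8864 ≈ 21.89 kN.
ΣF_x = 0: A_x − T·cos49° = 0 → A_x = 21.8864 × 0.656059 = 14.36 kN.
ΣF_y = 0: A_y + T·sin49° − 25 = 0 → A_y = 25 − 21.8864 × 0.75471 = 8.482 kN.

T = 21.89 kN, A_x = 14.36 kN, A_y = 8.482 kN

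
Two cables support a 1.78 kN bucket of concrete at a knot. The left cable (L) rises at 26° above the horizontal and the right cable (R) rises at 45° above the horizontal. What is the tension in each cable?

T_L = 1.331 kN, T_R = 1.692 kN

ΣF_x = 0: −T_L·cos26° + T_R·cos45° = 0 → T_R = 1.27109·T_L.
ΣF_y = 0: T_L·sin26° + T_R·sin45° = 1.78.
Substitute: T_L·(0.438371 + 1.27109·0.707107) = 1.78 → T_L = 1.33117 ≈ 1.331 kN.
Then T_R = 1.27109 × 1.33117 = 1.692 kN.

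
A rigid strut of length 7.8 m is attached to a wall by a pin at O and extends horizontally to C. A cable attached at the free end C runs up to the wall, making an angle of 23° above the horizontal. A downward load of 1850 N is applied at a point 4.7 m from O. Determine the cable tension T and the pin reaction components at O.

ΣM about O: T·sin23°·7.8 − 1850·4.7 = 0 → T = 8695/(7.8·0.390731) = 2852.97 ≈ 2853 N.
ΣF_x = 0: O_x − T·cos23° = 0 → O_x = 2852.97 × 0.920505 = 2626 N.
ΣF_y = 0: O_y + T·sin23° − 1850 = 0 → O_y = 1850 − 2852.97 × 0.390731 = 735.3 N.

T = 2853 N, O_x = 2626 N, O_y = 735.3 N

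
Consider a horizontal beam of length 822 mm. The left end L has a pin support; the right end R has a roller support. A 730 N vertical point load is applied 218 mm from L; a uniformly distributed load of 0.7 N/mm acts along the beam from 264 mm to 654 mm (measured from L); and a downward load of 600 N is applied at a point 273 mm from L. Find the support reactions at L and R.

Resultant of the distributed load: 0.7 × 390 = 273 N at 459 mm from L.
Taking moments about L: R_y·822 − 730·218 − (0.7·390)·459 − 600·273 = 0 → R_y = 448247/822 = 545.313 ≈ 545.3 N.
ΣF_y = 0: L_y + 545.313 − 730 − 0.7·390 − 600 = 0 → L_y = 1058 N.
ΣF_x = 0: no horizontal applied forces, so L_x = 0.

L_x = 0, L_y = 1058 N, R_y = 545.3 N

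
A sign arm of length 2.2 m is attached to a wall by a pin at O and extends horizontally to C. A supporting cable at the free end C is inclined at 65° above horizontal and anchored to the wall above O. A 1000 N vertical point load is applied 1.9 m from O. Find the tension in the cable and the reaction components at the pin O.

T = 952.9 N, O_x = 402.7 N, O_y = 136.4 N

ΣM about O: T·sin65°·2.2 − 1000·1.9 = 0 → T = 1900/(2.2·0.906308) = 952.917 ≈ 952.9 N.
ΣF_x = 0: O_x − T·cos65° = 0 → O_x = 952.917 × 0.422618 = 402.7 N.
ΣF_y = 0: O_y + T·sin65° − 1000 = 0 → O_y = 1000 − 952.917 × 0.906308 = 136.4 N.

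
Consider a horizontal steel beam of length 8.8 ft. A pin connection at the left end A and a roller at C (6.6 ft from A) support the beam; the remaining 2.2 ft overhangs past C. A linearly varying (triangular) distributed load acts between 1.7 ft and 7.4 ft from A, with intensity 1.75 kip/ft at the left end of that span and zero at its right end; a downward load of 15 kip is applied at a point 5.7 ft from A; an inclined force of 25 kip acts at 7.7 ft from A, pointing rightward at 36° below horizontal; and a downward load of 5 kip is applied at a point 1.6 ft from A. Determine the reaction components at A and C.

A_x = -20.23 kip, A_y = 5.651 kip, C_y = 34.03 kip

Resultant of the triangular load: ½ × 1.75 × 5.7 = 4.9875 kip, acting at 3.6 ft from A (one-third of the span from the peak).
Taking moments about A: C_y·6.6 − (½·1.75·5.7)·3.6 − 15·5.7 − 25·sin36°·7.7 − 5·1.6 = 0 → C_y = 224.604/6.6 = 34.0309 ≈ 34.03 kip.
ΣF_y = 0: A_y + 34.0309 − ½·1.75·5.7 − 15 − 25·sin36° − 5 = 0 → A_y = 5.651 kip.
ΣF_x = 0: A_x + 25·cos36° = 0 → A_x = -20.23 kip.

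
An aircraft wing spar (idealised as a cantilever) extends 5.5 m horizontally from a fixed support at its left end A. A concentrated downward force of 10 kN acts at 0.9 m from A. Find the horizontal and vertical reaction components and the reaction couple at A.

ΣF_x = 0: A_x = 0.
ΣF_y = 0: A_y − 10 = 0 → A_y = 10.00 kN.
ΣM about A: M_A − 10·0.9 = 0 → M_A = 9.000 kN·m.

A_x = 0, A_y = 10.00 kN, M_A = 9.000 kN·m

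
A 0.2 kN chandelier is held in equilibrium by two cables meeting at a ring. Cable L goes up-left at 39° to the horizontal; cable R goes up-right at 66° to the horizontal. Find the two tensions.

T_L = 0.08422 kN, T_R = 0.1609 kN

ΣF_x = 0: −T_L·cos39° + T_R·cos66° = 0 → T_R = 1.91069·T_L.
ΣF_y = 0: T_L·sin39° + T_R·sin66° = 0.2.
Substitute: T_L·(0.62932 + 1.91069·0.913545) = 0.2 → T_L = 0.0842169 ≈ 0.08422 kN.
Then T_R = 1.91069 × 0.0842169 = 0.1609 kN.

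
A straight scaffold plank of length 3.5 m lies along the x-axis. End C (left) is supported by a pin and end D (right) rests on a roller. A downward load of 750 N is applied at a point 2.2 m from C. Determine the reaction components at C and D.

Taking moments about C: D_y·3.5 − 750·2.2 = 0 → D_y = 1650/3.5 = 471.429 ≈ 471.4 N.
ΣF_y = 0: C_y + 471.429 − 750 = 0 → C_y = 278.6 N.
ΣF_x = 0: no horizontal applied forces, so C_x = 0.

C_x = 0, C_y = 278.6 N, D_y = 471.4 N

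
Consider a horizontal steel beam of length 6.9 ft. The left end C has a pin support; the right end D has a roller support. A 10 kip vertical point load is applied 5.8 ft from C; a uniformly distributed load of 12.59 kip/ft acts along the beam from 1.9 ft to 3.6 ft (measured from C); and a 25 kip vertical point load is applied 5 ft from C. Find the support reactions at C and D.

Resultant of the distributed load: 12.59 × 1.7 = 21.403 kip at 2.75 ft from C.
Taking moments about C: D_y·6.9 − 10·5.8 − (12.59·1.7)·2.75 − 25·5 = 0 → D_y = 241.85825/6.9 = 35.0519 ≈ 35.05 kip.
ΣF_y = 0: C_y + 35.0519 − 10 − 12.59·1.7 − 25 = 0 → C_y = 21.35 kip.
ΣF_x = 0: no horizontal applied forces, so C_x = 0.

C_x = 0, C_y = 21.35 kip, D_y = 35.05 kip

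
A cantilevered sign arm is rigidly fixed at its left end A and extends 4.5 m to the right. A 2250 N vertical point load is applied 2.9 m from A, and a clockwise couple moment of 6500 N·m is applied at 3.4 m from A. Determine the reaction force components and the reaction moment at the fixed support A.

A_x = 0, A_y = 2250 N, M_A = 13020 N·m

ΣF_x = 0: A_x = 0.
ΣF_y = 0: A_y − 2250 = 0 → A_y = 2250 N.
ΣM about A: M_A − 2250·2.9 − 6500 = 0 → M_A = 13020 N·m.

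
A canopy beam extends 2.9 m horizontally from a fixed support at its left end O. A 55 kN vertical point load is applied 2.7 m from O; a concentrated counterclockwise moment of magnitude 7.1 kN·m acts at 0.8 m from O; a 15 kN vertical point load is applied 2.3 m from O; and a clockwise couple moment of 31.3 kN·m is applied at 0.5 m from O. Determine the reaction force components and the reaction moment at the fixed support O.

ΣF_x = 0: O_x = 0.
ΣF_y = 0: O_y − 55 − 15 = 0 → O_y = 70.00 kN.
ΣM about O: M_O − 55·2.7 + 7.1 − 15·2.3 − 31.3 = 0 → M_O = 207.2 kN·m.

O_x = 0, O_y = 70.00 kN, M_O = 207.2 kN·m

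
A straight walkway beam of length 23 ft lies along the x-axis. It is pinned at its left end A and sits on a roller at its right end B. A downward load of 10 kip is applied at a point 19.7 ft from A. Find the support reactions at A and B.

ΣM about A: B_y·23 − 10·19.7 = 0 → B_y = 197/23 = 8.56522 ≈ 8.565 kip.
ΣF_y = 0: A_y + 8.56522 − 10 = 0 → A_y = 1.435 kip.
ΣF_x = 0: no horizontal applied forces, so A_x = 0.

A_x = 0, A_y = 1.435 kip, B_y = 8.565 kip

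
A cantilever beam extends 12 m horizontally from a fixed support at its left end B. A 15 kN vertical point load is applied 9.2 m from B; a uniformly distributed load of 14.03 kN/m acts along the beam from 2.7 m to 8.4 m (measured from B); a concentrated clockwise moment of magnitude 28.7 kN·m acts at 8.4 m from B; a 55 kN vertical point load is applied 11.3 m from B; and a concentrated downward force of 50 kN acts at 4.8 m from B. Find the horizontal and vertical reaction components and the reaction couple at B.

Resultant of the distributed load: 14.03 × 5.7 = 79.971 kN at 5.55 m from B.
ΣF_x = 0: B_x = 0.
ΣF_y = 0: B_y − 15 − 14.03·5.7 − 55 − 50 = 0 → B_y = 200.0 kN.
ΣM about B: M_B − 15·9.2 − (14.03·5.7)·5.55 − 28.7 − 55·11.3 − 50·4.8 = 0 → M_B = 1472 kN·m.

B_x = 0, B_y = 200.0 kN, M_B = 1472 kN·m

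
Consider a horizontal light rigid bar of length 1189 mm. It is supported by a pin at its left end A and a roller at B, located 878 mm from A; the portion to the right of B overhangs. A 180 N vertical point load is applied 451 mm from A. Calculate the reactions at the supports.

A_x = 0, A_y = 87.54 N, B_y = 92.46 N

Moments about A: B_y·878 − 180·451 = 0 → B_y = 81180/878 = 92.4601 ≈ 92.46 N.
ΣF_y = 0: A_y + 92.4601 − 180 = 0 → A_y = 87.54 N.
ΣF_x = 0: no horizontal applied forces, so A_x = 0.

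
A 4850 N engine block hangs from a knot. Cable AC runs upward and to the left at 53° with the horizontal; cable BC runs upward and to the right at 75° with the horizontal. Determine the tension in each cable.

T_AC = 1593 N, T_BC = 3704 N

ΣF_x = 0: −T_AC·cos53° + T_BC·cos75° = 0 → T_BC = 2.32523·T_AC.
ΣF_y = 0: T_AC·sin53° + T_BC·sin75° = 4850.
Substitute: T_AC·(0.798636 + 2.32523·0.965926) = 4850 → T_AC = 1592.97 ≈ 1593 N.
Then T_BC = 2.32523 × 1592.97 = 3704 N.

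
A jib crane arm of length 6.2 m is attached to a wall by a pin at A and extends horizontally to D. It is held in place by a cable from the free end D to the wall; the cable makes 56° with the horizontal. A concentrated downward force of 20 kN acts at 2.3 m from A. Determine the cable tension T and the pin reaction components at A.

T = 8.949 kN, A_x = 5.004 kN, A_y = 12.58 kN

ΣM about A: T·sin56°·6.2 − 20·2.3 = 0 → T = 46/(6.2·0.829038) = 8.94935 ≈ 8.949 kN.
ΣF_x = 0: A_x − T·cos56° = 0 → A_x = 8.94935 × 0.559193 = 5.004 kN.
ΣF_y = 0: A_y + T·sin56° − 20 = 0 → A_y = 20 − 8.94935 × 0.829038 = 12.58 kN.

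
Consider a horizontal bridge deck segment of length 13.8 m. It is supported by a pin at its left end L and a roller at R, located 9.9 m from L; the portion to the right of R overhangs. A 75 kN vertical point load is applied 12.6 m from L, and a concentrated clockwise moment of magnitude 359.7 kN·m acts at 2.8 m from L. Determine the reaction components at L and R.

L_x = 0, L_y = -56.79 kN, R_y = 131.8 kN

Moments about L: R_y·9.9 − 75·12.6 − 359.7 = 0 → R_y = 1304.7/9.9 = 131.788 ≈ 131.8 kN.
ΣF_y = 0: L_y + 131.788 − 75 = 0 → L_y = -56.79 kN.
ΣF_x = 0: no horizontal applied forces, so L_x = 0.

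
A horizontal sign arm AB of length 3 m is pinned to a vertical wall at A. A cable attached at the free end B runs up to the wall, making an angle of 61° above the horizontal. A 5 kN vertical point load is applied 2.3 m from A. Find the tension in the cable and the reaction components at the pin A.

ΣM about A: T·sin61°·3 − 5·2.3 = 0 → T = 11.5/(3·0.87462) = 4.38286 ≈ 4.383 kN.
ΣF_x = 0: A_x − T·cos61° = 0 → A_x = 4.38286 × 0.48481 = 2.125 kN.
ΣF_y = 0: A_y + T·sin61° − 5 = 0 → A_y = 5 − 4.38286 × 0.87462 = 1.167 kN.

T = 4.383 kN, A_x = 2.125 kN, A_y = 1.167 kN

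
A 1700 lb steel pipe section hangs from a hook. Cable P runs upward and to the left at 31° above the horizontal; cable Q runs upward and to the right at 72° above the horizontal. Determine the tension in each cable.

ΣF_x = 0: −T_P·cos31° + T_Q·cos72° = 0 → T_Q = 2.77385·T_P.
ΣF_y = 0: T_P·sin31° + T_Q·sin72° = 1700.
Substitute: T_P·(0.515038 + 2.77385·0.951057) = 1700 → T_P = 539.147 ≈ 539.1 lb.
Then T_Q = 2.77385 × 539.147 = 1496 lb.

T_P = 539.1 lb, T_Q = 1496 lb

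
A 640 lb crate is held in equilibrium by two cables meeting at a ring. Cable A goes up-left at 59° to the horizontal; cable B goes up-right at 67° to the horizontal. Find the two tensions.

ΣF_x = 0: −T_A·cos59° + T_B·cos67° = 0 → T_B = 1.31814·T_A.
ΣF_y = 0: T_A·sin59° + T_B·sin67° = 640.
Substitute: T_A·(0.857167 + 1.31814·0.920505) = 640 → T_A = 309.101 ≈ 309.1 lb.
Then T_B = 1.31814 × 309.101 = 407.4 lb.

T_A = 309.1 lb, T_B = 407.4 lb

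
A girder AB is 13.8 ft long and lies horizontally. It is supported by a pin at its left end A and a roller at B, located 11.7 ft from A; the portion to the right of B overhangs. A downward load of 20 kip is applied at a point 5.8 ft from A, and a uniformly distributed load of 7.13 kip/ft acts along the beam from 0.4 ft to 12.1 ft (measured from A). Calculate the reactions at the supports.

Resultant of the distributed load: 7.13 × 11.7 = 83.421 kip at 6.25 ft from A.
ΣM about A: B_y·11.7 − 20·5.8 − (7.13·11.7)·6.25 = 0 → B_y = 637.38125/11.7 = 54.477 ≈ 54.48 kip.
ΣF_y = 0: A_y + 54.477 − 20 − 7.13·11.7 = 0 → A_y = 48.94 kip.
ΣF_x = 0: no horizontal applied forces, so A_x = 0.

A_x = 0, A_y = 48.94 kip, B_y = 54.48 kip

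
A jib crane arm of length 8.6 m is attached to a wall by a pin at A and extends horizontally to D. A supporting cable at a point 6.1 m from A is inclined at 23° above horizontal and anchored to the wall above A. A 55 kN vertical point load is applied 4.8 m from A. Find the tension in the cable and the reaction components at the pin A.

ΣM about A: T·sin23°·6.1 − 55·4.8 = 0 → T = 264/(6.1·0.390731) = 110.763 ≈ 110.8 kN.
ΣF_x = 0: A_x − T·cos23° = 0 → A_x = 110.763 × 0.920505 = 102.0 kN.
ΣF_y = 0: A_y + T·sin23° − 55 = 0 → A_y = 55 − 110.763 × 0.390731 = 11.72 kN.

T = 110.8 kN, A_x = 102.0 kN, A_y = 11.72 kN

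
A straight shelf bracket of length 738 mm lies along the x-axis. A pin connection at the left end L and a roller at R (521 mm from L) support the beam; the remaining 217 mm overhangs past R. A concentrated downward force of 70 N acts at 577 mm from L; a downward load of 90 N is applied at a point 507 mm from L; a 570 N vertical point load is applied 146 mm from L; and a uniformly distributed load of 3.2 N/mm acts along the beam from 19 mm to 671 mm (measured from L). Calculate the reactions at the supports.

L_x = 0, L_y = 1110 N, R_y = 1706 N

Resultant of the distributed load: 3.2 × 652 = 2086.4 N at 345 mm from L.
Moments about L: R_y·521 − 70·577 − 90·507 − 570·146 − (3.2·652)·345 = 0 → R_y = 889048/521 = 1706.43 ≈ 1706 N.
ΣF_y = 0: L_y + 1706.43 − 70 − 90 − 570 − 3.2·652 = 0 → L_y = 1110 N.
ΣF_x = 0: no horizontal applied forces, so L_x = 0.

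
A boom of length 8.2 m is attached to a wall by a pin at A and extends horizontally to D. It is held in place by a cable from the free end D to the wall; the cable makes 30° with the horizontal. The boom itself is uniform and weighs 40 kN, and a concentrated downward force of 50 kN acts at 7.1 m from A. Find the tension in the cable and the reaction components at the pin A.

T = 126.6 kN, A_x = 109.6 kN, A_y = 26.71 kN

ΣM about A: T·sin30°·8.2 − 40·4.1 − 50·7.1 = 0 → T = 519/(8.2·0.5) = 126.585 ≈ 126.6 kN.
ΣF_x = 0: A_x − T·cos30° = 0 → A_x = 126.585 × 0.866025 = 109.6 kN.
ΣF_y = 0: A_y + T·sin30° − 40 − 50 = 0 → A_y = 90 − 126.585 × 0.5 = 26.71 kN.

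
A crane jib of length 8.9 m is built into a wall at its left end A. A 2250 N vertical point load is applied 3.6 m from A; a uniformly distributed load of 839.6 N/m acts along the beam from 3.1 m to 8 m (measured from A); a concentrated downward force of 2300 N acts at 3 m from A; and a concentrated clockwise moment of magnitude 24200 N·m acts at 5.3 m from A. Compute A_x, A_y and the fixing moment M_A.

Resultant of the distributed load: 839.6 × 4.9 = 4114.04 N at 5.55 m from A.
ΣF_x = 0: A_x = 0.
ΣF_y = 0: A_y − 2250 − 839.6·4.9 − 2300 = 0 → A_y = 8664 N.
ΣM about A: M_A − 2250·3.6 − (839.6·4.9)·5.55 − 2300·3 − 24200 = 0 → M_A = 62030 N·m.

A_x = 0, A_y = 8664 N, M_A = 62030 N·m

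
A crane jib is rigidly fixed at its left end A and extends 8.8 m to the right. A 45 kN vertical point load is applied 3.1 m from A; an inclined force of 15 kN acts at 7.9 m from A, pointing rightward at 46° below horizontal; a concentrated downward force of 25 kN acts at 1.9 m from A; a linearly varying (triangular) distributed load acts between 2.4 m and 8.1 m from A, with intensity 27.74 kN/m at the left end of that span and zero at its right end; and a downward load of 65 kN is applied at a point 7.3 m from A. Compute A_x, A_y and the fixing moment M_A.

Resultant of the triangular load: ½ × 27.74 × 5.7 = 79.059 kN, acting at 4.3 m from A (one-third of the span from the peak).
ΣF_x = 0: A_x + 15·cos46° = 0 → A_x = -10.42 kN.
ΣF_y = 0: A_y − 45 − 15·sin46° − 25 − ½·27.74·5.7 − 65 = 0 → A_y = 224.8 kN.
ΣM about A: M_A − 45·3.1 − 15·sin46°·7.9 − 25·1.9 − (½·27.74·5.7)·4.3 − 65·7.3 = 0 → M_A = 1087 kN·m.

A_x = -10.42 kN, A_y = 224.8 kN, M_A = 1087 kN·m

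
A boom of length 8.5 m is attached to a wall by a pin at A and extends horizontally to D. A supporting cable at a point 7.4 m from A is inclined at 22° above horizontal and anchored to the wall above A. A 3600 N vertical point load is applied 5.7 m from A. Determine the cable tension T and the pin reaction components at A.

T = 7402 N, A_x = 6863 N, A_y = 827.0 N

ΣM about A: T·sin22°·7.4 − 3600·5.7 = 0 → T = 20520/(7.4·0.374607) = 7402.35 ≈ 7402 N.
ΣF_x = 0: A_x − T·cos22° = 0 → A_x = 7402.35 × 0.927184 = 6863 N.
ΣF_y = 0: A_y + T·sin22° − 3600 = 0 → A_y = 3600 − 7402.35 × 0.374607 = 827.0 N.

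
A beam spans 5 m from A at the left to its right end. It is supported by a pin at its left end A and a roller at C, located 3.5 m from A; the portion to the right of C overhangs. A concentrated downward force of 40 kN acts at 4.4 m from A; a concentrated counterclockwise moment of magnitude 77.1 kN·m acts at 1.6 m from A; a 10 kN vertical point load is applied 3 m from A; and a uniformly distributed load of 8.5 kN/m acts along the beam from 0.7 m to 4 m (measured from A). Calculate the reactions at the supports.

A_x = 0, A_y = 22.39 kN, C_y = 55.66 kN

Resultant of the distributed load: 8.5 × 3.3 = 28.05 kN at 2.35 m from A.
Moments about A: C_y·3.5 − 40·4.4 + 77.1 − 10·3 − (8.5·3.3)·2.35 = 0 → C_y = 194.8175/3.5 = 55.6621 ≈ 55.66 kN.
ΣF_y = 0: A_y + 55.6621 − 40 − 10 − 8.5·3.3 = 0 → A_y = 22.39 kN.
ΣF_x = 0: no horizontal applied forces, so A_x = 0.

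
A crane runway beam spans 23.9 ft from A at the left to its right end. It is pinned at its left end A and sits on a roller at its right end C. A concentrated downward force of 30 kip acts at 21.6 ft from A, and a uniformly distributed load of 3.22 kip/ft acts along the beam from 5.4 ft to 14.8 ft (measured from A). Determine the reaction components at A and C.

A_x = 0, A_y = 20.36 kip, C_y = 39.90 kip

Resultant of the distributed load: 3.22 × 9.4 = 30.268 kip at 10.1 ft from A.
Taking moments about A: C_y·23.9 − 30·21.6 − (3.22·9.4)·10.1 = 0 → C_y = 953.7068/23.9 = 39.9041 ≈ 39.90 kip.
ΣF_y = 0: A_y + 39.9041 − 30 − 3.22·9.4 = 0 → A_y = 20.36 kip.
ΣF_x = 0: no horizontal applied forces, so A_x = 0.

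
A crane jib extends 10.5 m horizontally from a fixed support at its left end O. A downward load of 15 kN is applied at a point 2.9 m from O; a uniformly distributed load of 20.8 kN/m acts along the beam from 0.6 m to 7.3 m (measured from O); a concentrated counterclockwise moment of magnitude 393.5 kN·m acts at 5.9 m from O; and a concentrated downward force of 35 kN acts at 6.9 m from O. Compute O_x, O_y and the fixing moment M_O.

O_x = 0, O_y = 189.4 kN, M_O = 442.0 kN·m

Resultant of the distributed load: 20.8 × 6.7 = 139.36 kN at 3.95 m from O.
ΣF_x = 0: O_x = 0.
ΣF_y = 0: O_y − 15 − 20.8·6.7 − 35 = 0 → O_y = 189.4 kN.
ΣM about O: M_O − 15·2.9 − (20.8·6.7)·3.95 + 393.5 − 35·6.9 = 0 → M_O = 442.0 kN·m.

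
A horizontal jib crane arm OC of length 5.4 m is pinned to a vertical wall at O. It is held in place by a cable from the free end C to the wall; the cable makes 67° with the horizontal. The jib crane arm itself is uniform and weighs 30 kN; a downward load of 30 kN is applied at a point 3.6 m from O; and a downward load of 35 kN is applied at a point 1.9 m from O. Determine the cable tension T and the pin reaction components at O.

ΣM about O: T·sin67°·5.4 − 30·2.7 − 30·3.6 − 35·1.9 = 0 → T = 255.5/(5.4·0.920505) = 51.4009 ≈ 51.40 kN.
ΣF_x = 0: O_x − T·cos67° = 0 → O_x = 51.4009 × 0.390731 = 20.08 kN.
ΣF_y = 0: O_y + T·sin67° − 30 − 30 − 35 = 0 → O_y = 95 − 51.4009 × 0.920505 = 47.69 kN.

T = 51.40 kN, O_x = 20.08 kN, O_y = 47.69 kN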